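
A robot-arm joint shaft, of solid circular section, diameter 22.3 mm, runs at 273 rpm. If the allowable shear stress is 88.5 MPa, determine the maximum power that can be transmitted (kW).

J = πd⁴/32 = π(0.0223)⁴/32 = 2.428×10^-8 m⁴.
T_max = τ_allow·J/r = 8.85×10^7 × 2.428×10^-8 / 0.0112 = 192.7 N·m.
ω = 2π·273/60 = 28.59 rad/s, so P_max = T_max·ω = 5509 W.

5.51 kW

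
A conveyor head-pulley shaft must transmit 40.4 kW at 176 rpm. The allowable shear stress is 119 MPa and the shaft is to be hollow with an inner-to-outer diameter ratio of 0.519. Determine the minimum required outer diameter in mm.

46.6 mm

ω = 2π·176/60 = 18.43 rad/s, so T = P/ω = 40.4×10³ / 18.43 = 2192 N·m.
For a hollow shaft with d_i/d_o = 0.519: τ_max = 16T/(π d_o³ (1−k⁴)), so d_o = [16T/(π τ_allow (1−k⁴))]^(1/3) = [16·2192/(π·1.19×10^8·0.9274)]^(1/3) = 0.04659 m.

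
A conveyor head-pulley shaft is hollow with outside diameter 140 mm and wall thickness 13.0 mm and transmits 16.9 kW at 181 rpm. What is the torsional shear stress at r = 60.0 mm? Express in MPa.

2.53 MPa

ω = 2π·181/60 = 18.95 rad/s, so T = P/ω = 16.9×10³ / 18.95 = 891.6 N·m.
J = π(d_o⁴ − d_i⁴)/32 = π(0.140⁴ − 0.114⁴)/32 = 2.113×10^-5 m⁴.
Shear stress varies linearly with radius: τ = T·r/J = 891.6 × 0.0600 / 2.113×10^-5 = 2.531×10^6 Pa.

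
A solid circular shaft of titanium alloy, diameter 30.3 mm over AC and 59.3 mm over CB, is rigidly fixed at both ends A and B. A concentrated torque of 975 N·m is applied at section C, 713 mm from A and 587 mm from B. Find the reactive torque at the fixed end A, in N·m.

51.8 N·m

Compatibility: T_A·a/J_AC = T_B·b/J_CB with T_A + T_B = T₀.
J_AC = 8.28×10^-8 m⁴, J_CB = 1.21×10^-6 m⁴, so T_A = T₀·(J_AC/a)/((J_AC/a)+(J_CB/b)) = 51.81 N·m, T_B = 923.2 N·m.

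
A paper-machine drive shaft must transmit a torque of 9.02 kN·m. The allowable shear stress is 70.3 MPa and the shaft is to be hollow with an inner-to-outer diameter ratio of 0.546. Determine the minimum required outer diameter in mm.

For a hollow shaft with d_i/d_o = 0.546: τ_max = 16T/(π d_o³ (1−k⁴)), so d_o = [16T/(π τ_allow (1−k⁴))]^(1/3) = [16·9020/(π·7.03×10^7·0.9111)]^(1/3) = 0.08951 m.

89.5 mm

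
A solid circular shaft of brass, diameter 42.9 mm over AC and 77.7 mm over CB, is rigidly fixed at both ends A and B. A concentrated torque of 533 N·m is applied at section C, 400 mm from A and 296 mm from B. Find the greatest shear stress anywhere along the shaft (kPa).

5410 kPa

Compatibility: T_A·a/J_AC = T_B·b/J_CB with T_A + T_B = T₀.
J_AC = 3.33×10^-7 m⁴, J_CB = 3.58×10^-6 m⁴, so T_A = T₀·(J_AC/a)/((J_AC/a)+(J_CB/b)) = 34.29 N·m, T_B = 498.7 N·m.
τ in each portion: τ_AC = 2.21×10^6 Pa, τ_CB = 5.41×10^6 Pa; maximum is in CB.
τ_max = T_CB·r/J = 498.7·0.0389/3.58×10^-6 = 5.414×10^6 Pa.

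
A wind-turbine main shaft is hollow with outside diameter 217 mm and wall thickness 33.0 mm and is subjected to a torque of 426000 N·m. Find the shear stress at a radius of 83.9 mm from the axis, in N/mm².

J = π(d_o⁴ − d_i⁴)/32 = π(0.217⁴ − 0.151⁴)/32 = 1.667×10^-4 m⁴.
Shear stress varies linearly with radius: τ = T·r/J = 426000 × 0.0839 / 1.667×10^-4 = 2.145×10^8 Pa.

214 N/mm²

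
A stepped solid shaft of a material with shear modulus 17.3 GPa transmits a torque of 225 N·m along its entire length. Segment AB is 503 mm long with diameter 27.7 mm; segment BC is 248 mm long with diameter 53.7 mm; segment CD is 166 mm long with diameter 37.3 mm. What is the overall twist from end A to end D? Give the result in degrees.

J_AB = π(0.0277)⁴/32 = 5.78×10^-8 m⁴; J_BC = π(0.0537)⁴/32 = 8.16×10^-7 m⁴; J_CD = π(0.0373)⁴/32 = 1.90×10^-7 m⁴.
θ = (T/G)·Σ L_i/J_i = (225.0/17.3×10⁹)·(0.503/5.78×10^-8 + 0.248/8.16×10^-7 + 0.166/1.90×10^-7) = 0.1285 rad.

7.36°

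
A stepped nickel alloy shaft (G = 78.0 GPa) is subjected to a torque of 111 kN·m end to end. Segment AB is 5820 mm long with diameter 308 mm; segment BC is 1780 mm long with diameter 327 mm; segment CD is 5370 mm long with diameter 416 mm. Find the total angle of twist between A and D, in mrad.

14.2 mrad

J_AB = π(0.308)⁴/32 = 8.83×10^-4 m⁴; J_BC = π(0.327)⁴/32 = 1.12×10^-3 m⁴; J_CD = π(0.416)⁴/32 = 2.94×10^-3 m⁴.
θ = (T/G)·Σ L_i/J_i = (111000/78.0×10⁹)·(5.82/8.83×10^-4 + 1.78/1.12×10^-3 + 5.37/2.94×10^-3) = 0.01423 rad.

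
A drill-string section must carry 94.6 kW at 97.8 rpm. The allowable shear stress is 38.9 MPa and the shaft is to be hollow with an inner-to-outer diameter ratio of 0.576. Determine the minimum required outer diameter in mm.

ω = 2π·97.8/60 = 10.24 rad/s, so T = P/ω = 94.6×10³ / 10.24 = 9237 N·m.
For a hollow shaft with d_i/d_o = 0.576: τ_max = 16T/(π d_o³ (1−k⁴)), so d_o = [16T/(π τ_allow (1−k⁴))]^(1/3) = [16·9237/(π·3.89×10^7·0.8899)]^(1/3) = 0.1108 m.

111 mm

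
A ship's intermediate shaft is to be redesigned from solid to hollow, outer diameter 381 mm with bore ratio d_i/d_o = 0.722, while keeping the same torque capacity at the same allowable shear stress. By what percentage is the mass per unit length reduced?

Equal τ_max and T ⇒ the solid shaft needs d_s³ = d_o³(1−k⁴), so d_s = 381·(1−0.722⁴)^(1/3) = 342.8 mm.
Area ratio A_h/A_s = d_o²(1−k²)/d_s² = (1−k²)/(1−k⁴)^(2/3) = 0.5914.
Mass saving = 1 − 0.5914 = 40.9 %.

40.9 %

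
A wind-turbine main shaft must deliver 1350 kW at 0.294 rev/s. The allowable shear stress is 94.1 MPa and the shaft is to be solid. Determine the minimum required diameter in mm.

ω = 2π·0.294 = 1.847 rad/s, so T = P/ω = 1350×10³ / 1.847 = 730800 N·m.
For a solid shaft τ_max = 16T/(πd³), so d = (16T/(π τ_allow))^(1/3) = (16·730800/(π·9.41×10^7))^(1/3) = 0.3407 m.

341 mm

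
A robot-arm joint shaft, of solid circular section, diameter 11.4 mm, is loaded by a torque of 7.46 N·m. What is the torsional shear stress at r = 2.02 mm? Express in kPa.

J = πd⁴/32 = π(0.0114)⁴/32 = 1.658×10^-9 m⁴.
Shear stress varies linearly with radius: τ = T·r/J = 7.460 × 0.00202 / 1.658×10^-9 = 9.088×10^6 Pa.

9090 kPa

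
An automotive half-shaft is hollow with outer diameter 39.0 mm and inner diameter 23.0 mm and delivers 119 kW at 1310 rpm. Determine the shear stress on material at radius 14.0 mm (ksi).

8.82 ksi

ω = 2π·1310/60 = 137.2 rad/s, so T = P/ω = 119×10³ / 137.2 = 867.5 N·m.
J = π(d_o⁴ − d_i⁴)/32 = π(0.0390⁴ − 0.0230⁴)/32 = 1.996×10^-7 m⁴.
Shear stress varies linearly with radius: τ = T·r/J = 867.5 × 0.0140 / 1.996×10^-7 = 6.083×10^7 Pa.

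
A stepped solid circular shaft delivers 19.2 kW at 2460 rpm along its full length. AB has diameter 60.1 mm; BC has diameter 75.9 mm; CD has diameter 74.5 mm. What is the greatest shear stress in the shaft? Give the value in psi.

254 psi

ω = 2π·2460/60 = 257.6 rad/s, so T = P/ω = 19.2×10³ / 257.6 = 74.53 N·m.
Under the same torque, τ_max = 16T/(πd³) is largest where d is smallest — segment AB (d = 60.1 mm).
τ_max = 16·74.53/(π·(0.0601)³) = 1.749×10^6 Pa.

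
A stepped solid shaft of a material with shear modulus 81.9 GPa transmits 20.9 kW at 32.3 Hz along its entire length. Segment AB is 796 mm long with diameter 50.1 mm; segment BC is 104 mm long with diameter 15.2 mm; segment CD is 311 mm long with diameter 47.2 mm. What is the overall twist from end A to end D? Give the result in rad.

0.0274 rad

ω = 2π·32.3 = 202.9 rad/s, so T = P/ω = 20.9×10³ / 202.9 = 103.0 N·m.
J_AB = π(0.0501)⁴/32 = 6.19×10^-7 m⁴; J_BC = π(0.0152)⁴/32 = 5.24×10^-9 m⁴; J_CD = π(0.0472)⁴/32 = 4.87×10^-7 m⁴.
θ = (T/G)·Σ L_i/J_i = (103.0/81.9×10⁹)·(0.796/6.19×10^-7 + 0.104/5.24×10^-9 + 0.311/4.87×10^-7) = 0.02737 rad.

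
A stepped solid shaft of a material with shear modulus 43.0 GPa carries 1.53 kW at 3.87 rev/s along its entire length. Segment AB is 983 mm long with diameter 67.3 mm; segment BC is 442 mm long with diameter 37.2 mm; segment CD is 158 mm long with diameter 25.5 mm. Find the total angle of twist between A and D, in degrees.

ω = 2π·3.87 = 24.32 rad/s, so T = P/ω = 1.53×10³ / 24.32 = 62.92 N·m.
J_AB = π(0.0673)⁴/32 = 2.01×10^-6 m⁴; J_BC = π(0.0372)⁴/32 = 1.88×10^-7 m⁴; J_CD = π(0.0255)⁴/32 = 4.15×10^-8 m⁴.
θ = (T/G)·Σ L_i/J_i = (62.92/43.0×10⁹)·(0.983/2.01×10^-6 + 0.442/1.88×10^-7 + 0.158/4.15×10^-8) = 9.724×10^-3 rad.

0.557°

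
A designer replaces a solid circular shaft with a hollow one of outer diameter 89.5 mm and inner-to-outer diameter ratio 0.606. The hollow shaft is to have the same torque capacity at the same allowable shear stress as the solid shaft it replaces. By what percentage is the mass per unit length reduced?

30.3 %

Equal τ_max and T ⇒ the solid shaft needs d_s³ = d_o³(1−k⁴), so d_s = 89.5·(1−0.606⁴)^(1/3) = 85.28 mm.
Area ratio A_h/A_s = d_o²(1−k²)/d_s² = (1−k²)/(1−k⁴)^(2/3) = 0.6969.
Mass saving = 1 − 0.6969 = 30.3 %.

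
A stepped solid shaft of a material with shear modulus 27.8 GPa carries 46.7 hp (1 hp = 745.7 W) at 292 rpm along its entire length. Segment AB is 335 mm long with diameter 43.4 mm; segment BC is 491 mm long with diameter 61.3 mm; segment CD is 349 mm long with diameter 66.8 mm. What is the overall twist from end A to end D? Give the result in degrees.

3.51°

ω = 2π·292/60 = 30.58 rad/s, so T = P/ω = 46.7×745.7 / 30.58 = 1139 N·m.
J_AB = π(0.0434)⁴/32 = 3.48×10^-7 m⁴; J_BC = π(0.0613)⁴/32 = 1.39×10^-6 m⁴; J_CD = π(0.0668)⁴/32 = 1.95×10^-6 m⁴.
θ = (T/G)·Σ L_i/J_i = (1139/27.8×10⁹)·(0.335/3.48×10^-7 + 0.491/1.39×10^-6 + 0.349/1.95×10^-6) = 0.06123 rad.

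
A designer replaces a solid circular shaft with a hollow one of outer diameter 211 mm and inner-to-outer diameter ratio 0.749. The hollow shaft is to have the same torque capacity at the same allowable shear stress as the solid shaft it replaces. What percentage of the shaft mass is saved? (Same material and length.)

43.5 %

Equal τ_max and T ⇒ the solid shaft needs d_s³ = d_o³(1−k⁴), so d_s = 211·(1−0.749⁴)^(1/3) = 186.0 mm.
Area ratio A_h/A_s = d_o²(1−k²)/d_s² = (1−k²)/(1−k⁴)^(2/3) = 0.5648.
Mass saving = 1 − 0.5648 = 43.5 %.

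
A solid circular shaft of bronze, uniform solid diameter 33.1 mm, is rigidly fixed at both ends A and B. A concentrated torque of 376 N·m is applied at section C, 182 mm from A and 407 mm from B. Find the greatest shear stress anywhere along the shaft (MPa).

36.5 MPa

With uniform GJ and both ends fixed, compatibility θ_AC = θ_CB gives T_A·a = T_B·b, together with T_A + T_B = T₀.
T_A = T₀·b/(a+b) = 376.0·407/589.0 = 259.8 N·m; T_B = 116.2 N·m.
τ in each portion: τ_AC = 3.65×10^7 Pa, τ_CB = 1.63×10^7 Pa; maximum is in AC.
τ_max = T_AC·r/J = 259.8·0.0166/1.18×10^-7 = 3.649×10^7 Pa.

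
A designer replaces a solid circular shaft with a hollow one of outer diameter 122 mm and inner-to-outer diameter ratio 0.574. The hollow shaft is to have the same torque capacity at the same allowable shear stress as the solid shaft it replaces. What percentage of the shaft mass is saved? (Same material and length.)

27.6 %

Equal τ_max and T ⇒ the solid shaft needs d_s³ = d_o³(1−k⁴), so d_s = 122·(1−0.574⁴)^(1/3) = 117.4 mm.
Area ratio A_h/A_s = d_o²(1−k²)/d_s² = (1−k²)/(1−k⁴)^(2/3) = 0.7239.
Mass saving = 1 − 0.7239 = 27.6 %.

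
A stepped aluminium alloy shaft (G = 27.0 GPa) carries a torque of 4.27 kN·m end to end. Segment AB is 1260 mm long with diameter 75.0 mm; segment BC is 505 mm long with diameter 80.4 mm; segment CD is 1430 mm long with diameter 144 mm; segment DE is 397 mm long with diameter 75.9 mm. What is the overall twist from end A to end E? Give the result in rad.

0.108 rad

J_AB = π(0.0750)⁴/32 = 3.11×10^-6 m⁴; J_BC = π(0.0804)⁴/32 = 4.10×10^-6 m⁴; J_CD = π(0.144)⁴/32 = 4.22×10^-5 m⁴; J_DE = π(0.0759)⁴/32 = 3.26×10^-6 m⁴.
θ = (T/G)·Σ L_i/J_i = (4270/27.0×10⁹)·(1.26/3.11×10^-6 + 0.505/4.10×10^-6 + 1.43/4.22×10^-5 + 0.397/3.26×10^-6) = 0.1082 rad.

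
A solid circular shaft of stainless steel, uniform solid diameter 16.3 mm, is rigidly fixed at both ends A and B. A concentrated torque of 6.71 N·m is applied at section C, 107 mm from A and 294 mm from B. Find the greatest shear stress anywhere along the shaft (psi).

839 psi

With uniform GJ and both ends fixed, compatibility θ_AC = θ_CB gives T_A·a = T_B·b, together with T_A + T_B = T₀.
T_A = T₀·b/(a+b) = 6.710·294/401.0 = 4.920 N·m; T_B = 1.790 N·m.
τ in each portion: τ_AC = 5.79×10^6 Pa, τ_CB = 2.11×10^6 Pa; maximum is in AC.
τ_max = T_AC·r/J = 4.920·0.00815/6.93×10^-9 = 5.785×10^6 Pa.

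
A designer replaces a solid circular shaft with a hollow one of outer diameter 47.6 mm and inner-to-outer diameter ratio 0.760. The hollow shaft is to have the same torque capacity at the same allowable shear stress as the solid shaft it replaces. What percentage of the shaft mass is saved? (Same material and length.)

44.6 %

Equal τ_max and T ⇒ the solid shaft needs d_s³ = d_o³(1−k⁴), so d_s = 47.6·(1−0.760⁴)^(1/3) = 41.58 mm.
Area ratio A_h/A_s = d_o²(1−k²)/d_s² = (1−k²)/(1−k⁴)^(2/3) = 0.5537.
Mass saving = 1 − 0.5537 = 44.6 %.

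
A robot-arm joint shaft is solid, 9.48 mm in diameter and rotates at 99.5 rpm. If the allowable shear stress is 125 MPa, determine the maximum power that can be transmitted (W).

J = πd⁴/32 = π(0.00948)⁴/32 = 7.929×10^-10 m⁴.
T_max = τ_allow·J/r = 1.25×10^8 × 7.929×10^-10 / 0.00474 = 20.91 N·m.
ω = 2π·99.5/60 = 10.42 rad/s, so P_max = T_max·ω = 217.9 W.

218 W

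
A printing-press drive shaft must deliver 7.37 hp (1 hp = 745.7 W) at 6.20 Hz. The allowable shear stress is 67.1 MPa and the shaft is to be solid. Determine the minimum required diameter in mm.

ω = 2π·6.20 = 38.96 rad/s, so T = P/ω = 7.37×745.7 / 38.96 = 141.1 N·m.
For a solid shaft τ_max = 16T/(πd³), so d = (16T/(π τ_allow))^(1/3) = (16·141.1/(π·6.71×10^7))^(1/3) = 0.02204 m.

22.0 mm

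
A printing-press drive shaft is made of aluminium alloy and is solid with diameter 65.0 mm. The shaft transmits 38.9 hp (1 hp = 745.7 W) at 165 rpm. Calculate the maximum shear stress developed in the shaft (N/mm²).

31.1 N/mm²

ω = 2π·165/60 = 17.28 rad/s, so T = P/ω = 38.9×745.7 / 17.28 = 1679 N·m.
J = πd⁴/32 = π(0.0650)⁴/32 = 1.752×10^-6 m⁴.
τ_max = T·r/J = 1679 × 0.0325 / 1.752×10^-6 = 3.113×10^7 Pa.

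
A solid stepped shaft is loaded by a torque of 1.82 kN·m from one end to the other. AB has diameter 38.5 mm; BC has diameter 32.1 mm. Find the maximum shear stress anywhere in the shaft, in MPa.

280 MPa

Under the same torque, τ_max = 16T/(πd³) is largest where d is smallest — segment BC (d = 32.1 mm).
τ_max = 16·1820/(π·(0.0321)³) = 2.802×10^8 Pa.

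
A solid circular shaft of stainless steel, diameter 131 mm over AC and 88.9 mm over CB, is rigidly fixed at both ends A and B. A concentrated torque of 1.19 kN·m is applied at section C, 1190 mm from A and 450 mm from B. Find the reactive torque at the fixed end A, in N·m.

Compatibility: T_A·a/J_AC = T_B·b/J_CB with T_A + T_B = T₀.
J_AC = 2.89×10^-5 m⁴, J_CB = 6.13×10^-6 m⁴, so T_A = T₀·(J_AC/a)/((J_AC/a)+(J_CB/b)) = 762.4 N·m, T_B = 427.6 N·m.

762 N·m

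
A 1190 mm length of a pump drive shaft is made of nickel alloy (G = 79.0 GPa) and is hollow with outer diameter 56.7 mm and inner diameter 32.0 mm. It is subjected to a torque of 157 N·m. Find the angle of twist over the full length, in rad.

J = π(d_o⁴ − d_i⁴)/32 = π(0.0567⁴ − 0.0320⁴)/32 = 9.117×10^-7 m⁴.
θ = T·L/(G·J) = 157.0 × 1.19 / (79.0×10⁹ × 9.117×10^-7) = 2.594×10^-3 rad.

0.00259 rad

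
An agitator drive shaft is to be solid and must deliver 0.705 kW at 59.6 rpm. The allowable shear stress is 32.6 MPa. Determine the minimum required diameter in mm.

26.0 mm

ω = 2π·59.6/60 = 6.241 rad/s, so T = P/ω = 0.705×10³ / 6.241 = 113.0 N·m.
For a solid shaft τ_max = 16T/(πd³), so d = (16T/(π τ_allow))^(1/3) = (16·113.0/(π·3.26×10^7))^(1/3) = 0.02603 m.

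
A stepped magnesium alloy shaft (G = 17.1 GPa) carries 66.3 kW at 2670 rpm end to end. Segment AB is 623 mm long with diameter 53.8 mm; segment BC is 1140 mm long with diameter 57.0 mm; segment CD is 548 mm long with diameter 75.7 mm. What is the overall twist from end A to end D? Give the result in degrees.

1.61°

ω = 2π·2670/60 = 279.6 rad/s, so T = P/ω = 66.3×10³ / 279.6 = 237.1 N·m.
J_AB = π(0.0538)⁴/32 = 8.22×10^-7 m⁴; J_BC = π(0.0570)⁴/32 = 1.04×10^-6 m⁴; J_CD = π(0.0757)⁴/32 = 3.22×10^-6 m⁴.
θ = (T/G)·Σ L_i/J_i = (237.1/17.1×10⁹)·(0.623/8.22×10^-7 + 1.14/1.04×10^-6 + 0.548/3.22×10^-6) = 0.02811 rad.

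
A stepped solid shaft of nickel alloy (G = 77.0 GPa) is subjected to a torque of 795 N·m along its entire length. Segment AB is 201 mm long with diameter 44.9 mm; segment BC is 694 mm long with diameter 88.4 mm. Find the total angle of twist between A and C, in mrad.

6.40 mrad

J_AB = π(0.0449)⁴/32 = 3.99×10^-7 m⁴; J_BC = π(0.0884)⁴/32 = 6.00×10^-6 m⁴.
θ = (T/G)·Σ L_i/J_i = (795.0/77.0×10⁹)·(0.201/3.99×10^-7 + 0.694/6.00×10^-6) = 6.396×10^-3 rad.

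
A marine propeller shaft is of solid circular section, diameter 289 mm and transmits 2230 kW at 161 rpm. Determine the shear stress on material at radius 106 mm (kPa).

20500 kPa

ω = 2π·161/60 = 16.86 rad/s, so T = P/ω = 2230×10³ / 16.86 = 132300 N·m.
J = πd⁴/32 = π(0.289)⁴/32 = 6.848×10^-4 m⁴.
Shear stress varies linearly with radius: τ = T·r/J = 132300 × 0.106 / 6.848×10^-4 = 2.047×10^7 Pa.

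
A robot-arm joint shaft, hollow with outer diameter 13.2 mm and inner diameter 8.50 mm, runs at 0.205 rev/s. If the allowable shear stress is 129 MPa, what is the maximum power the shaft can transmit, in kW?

0.0621 kW

J = π(d_o⁴ − d_i⁴)/32 = π(0.0132⁴ − 0.00850⁴)/32 = 2.468×10^-9 m⁴.
T_max = τ_allow·J/r = 1.29×10^8 × 2.468×10^-9 / 0.00660 = 48.24 N·m.
ω = 2π·0.205 = 1.288 rad/s, so P_max = T_max·ω = 62.13 W.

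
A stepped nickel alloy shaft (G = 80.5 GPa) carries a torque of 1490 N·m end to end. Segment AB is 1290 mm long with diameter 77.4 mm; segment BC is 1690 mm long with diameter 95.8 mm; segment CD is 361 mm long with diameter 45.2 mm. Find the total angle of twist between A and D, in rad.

J_AB = π(0.0774)⁴/32 = 3.52×10^-6 m⁴; J_BC = π(0.0958)⁴/32 = 8.27×10^-6 m⁴; J_CD = π(0.0452)⁴/32 = 4.10×10^-7 m⁴.
θ = (T/G)·Σ L_i/J_i = (1490/80.5×10⁹)·(1.29/3.52×10^-6 + 1.69/8.27×10^-6 + 0.361/4.10×10^-7) = 0.02687 rad.

0.0269 rad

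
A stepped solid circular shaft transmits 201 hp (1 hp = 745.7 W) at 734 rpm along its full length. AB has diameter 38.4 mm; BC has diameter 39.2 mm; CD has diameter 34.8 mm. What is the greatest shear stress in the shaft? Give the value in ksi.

ω = 2π·734/60 = 76.86 rad/s, so T = P/ω = 201×745.7 / 76.86 = 1950 N·m.
Under the same torque, τ_max = 16T/(πd³) is largest where d is smallest — segment CD (d = 34.8 mm).
τ_max = 16·1950/(π·(0.0348)³) = 2.357×10^8 Pa.

34.2 ksi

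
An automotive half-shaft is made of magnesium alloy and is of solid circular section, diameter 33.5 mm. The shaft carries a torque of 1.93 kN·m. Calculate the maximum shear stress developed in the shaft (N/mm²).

261 N/mm²

J = πd⁴/32 = π(0.0335)⁴/32 = 1.236×10^-7 m⁴.
τ_max = T·r/J = 1930 × 0.0168 / 1.236×10^-7 = 2.615×10^8 Pa.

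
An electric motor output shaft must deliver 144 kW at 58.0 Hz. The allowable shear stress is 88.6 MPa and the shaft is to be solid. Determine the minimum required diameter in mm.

28.3 mm

ω = 2π·58.0 = 364.4 rad/s, so T = P/ω = 144×10³ / 364.4 = 395.1 N·m.
For a solid shaft τ_max = 16T/(πd³), so d = (16T/(π τ_allow))^(1/3) = (16·395.1/(π·8.86×10^7))^(1/3) = 0.02832 m.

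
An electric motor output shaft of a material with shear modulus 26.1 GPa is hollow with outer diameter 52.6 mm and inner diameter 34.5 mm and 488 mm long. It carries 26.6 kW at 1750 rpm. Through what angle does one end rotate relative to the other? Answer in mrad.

ω = 2π·1750/60 = 183.3 rad/s, so T = P/ω = 26.6×10³ / 183.3 = 145.1 N·m.
J = π(d_o⁴ − d_i⁴)/32 = π(0.0526⁴ − 0.0345⁴)/32 = 6.124×10^-7 m⁴.
θ = T·L/(G·J) = 145.1 × 0.488 / (26.1×10⁹ × 6.124×10^-7) = 4.431×10^-3 rad.

4.43 mrad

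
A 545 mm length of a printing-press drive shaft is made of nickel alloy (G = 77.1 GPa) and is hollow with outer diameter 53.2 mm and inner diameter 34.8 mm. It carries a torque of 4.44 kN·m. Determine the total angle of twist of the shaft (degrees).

J = π(d_o⁴ − d_i⁴)/32 = π(0.0532⁴ − 0.0348⁴)/32 = 6.424×10^-7 m⁴.
θ = T·L/(G·J) = 4440 × 0.545 / (77.1×10⁹ × 6.424×10^-7) = 0.04885 rad.

2.80°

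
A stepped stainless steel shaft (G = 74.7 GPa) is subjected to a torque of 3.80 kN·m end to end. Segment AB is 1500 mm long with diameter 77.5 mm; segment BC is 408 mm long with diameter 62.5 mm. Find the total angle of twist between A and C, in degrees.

J_AB = π(0.0775)⁴/32 = 3.54×10^-6 m⁴; J_BC = π(0.0625)⁴/32 = 1.50×10^-6 m⁴.
θ = (T/G)·Σ L_i/J_i = (3800/74.7×10⁹)·(1.50/3.54×10^-6 + 0.408/1.50×10^-6) = 0.03540 rad.

2.03°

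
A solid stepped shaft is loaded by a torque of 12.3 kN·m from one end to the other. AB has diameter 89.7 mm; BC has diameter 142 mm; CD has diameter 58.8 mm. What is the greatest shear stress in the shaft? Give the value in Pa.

Under the same torque, τ_max = 16T/(πd³) is largest where d is smallest — segment CD (d = 58.8 mm).
τ_max = 16·12300/(π·(0.0588)³) = 3.081×10^8 Pa.

3.08e8 Pa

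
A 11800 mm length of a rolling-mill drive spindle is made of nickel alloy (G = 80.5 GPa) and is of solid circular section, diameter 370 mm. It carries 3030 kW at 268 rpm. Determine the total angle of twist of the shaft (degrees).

0.493°

ω = 2π·268/60 = 28.06 rad/s, so T = P/ω = 3030×10³ / 28.06 = 108000 N·m.
J = πd⁴/32 = π(0.370)⁴/32 = 1.840×10^-3 m⁴.
θ = T·L/(G·J) = 108000 × 11.8 / (80.5×10⁹ × 1.840×10^-3) = 8.601×10^-3 rad.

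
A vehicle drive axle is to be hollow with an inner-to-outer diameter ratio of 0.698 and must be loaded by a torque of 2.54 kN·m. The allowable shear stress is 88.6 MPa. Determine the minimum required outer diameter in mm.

For a hollow shaft with d_i/d_o = 0.698: τ_max = 16T/(π d_o³ (1−k⁴)), so d_o = [16T/(π τ_allow (1−k⁴))]^(1/3) = [16·2540/(π·8.86×10^7·0.7626)]^(1/3) = 0.05763 m.

57.6 mm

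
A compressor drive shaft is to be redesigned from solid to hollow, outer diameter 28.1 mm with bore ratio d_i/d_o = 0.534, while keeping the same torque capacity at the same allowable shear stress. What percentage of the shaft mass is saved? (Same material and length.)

Equal τ_max and T ⇒ the solid shaft needs d_s³ = d_o³(1−k⁴), so d_s = 28.1·(1−0.534⁴)^(1/3) = 27.32 mm.
Area ratio A_h/A_s = d_o²(1−k²)/d_s² = (1−k²)/(1−k⁴)^(2/3) = 0.7564.
Mass saving = 1 − 0.7564 = 24.4 %.

24.4 %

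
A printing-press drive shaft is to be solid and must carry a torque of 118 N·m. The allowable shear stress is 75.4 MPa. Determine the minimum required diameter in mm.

20.0 mm

For a solid shaft τ_max = 16T/(πd³), so d = (16T/(π τ_allow))^(1/3) = (16·118.0/(π·7.54×10^7))^(1/3) = 0.01998 m.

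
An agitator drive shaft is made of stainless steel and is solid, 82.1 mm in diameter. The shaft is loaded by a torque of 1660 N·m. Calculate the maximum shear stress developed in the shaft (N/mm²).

15.3 N/mm²

J = πd⁴/32 = π(0.0821)⁴/32 = 4.460×10^-6 m⁴.
τ_max = T·r/J = 1660 × 0.0410 / 4.460×10^-6 = 1.528×10^7 Pa.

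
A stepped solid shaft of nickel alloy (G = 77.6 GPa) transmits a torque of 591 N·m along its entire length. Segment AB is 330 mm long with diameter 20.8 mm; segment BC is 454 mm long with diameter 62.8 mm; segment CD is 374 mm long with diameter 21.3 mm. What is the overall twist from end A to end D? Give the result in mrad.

280 mrad

J_AB = π(0.0208)⁴/32 = 1.84×10^-8 m⁴; J_BC = π(0.0628)⁴/32 = 1.53×10^-6 m⁴; J_CD = π(0.0213)⁴/32 = 2.02×10^-8 m⁴.
θ = (T/G)·Σ L_i/J_i = (591.0/77.6×10⁹)·(0.330/1.84×10^-8 + 0.454/1.53×10^-6 + 0.374/2.02×10^-8) = 0.2800 rad.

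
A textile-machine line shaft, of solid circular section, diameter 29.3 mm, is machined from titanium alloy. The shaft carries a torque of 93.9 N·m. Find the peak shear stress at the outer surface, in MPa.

19.0 MPa

J = πd⁴/32 = π(0.0293)⁴/32 = 7.236×10^-8 m⁴.
τ_max = T·r/J = 93.90 × 0.0146 / 7.236×10^-8 = 1.901×10^7 Pa.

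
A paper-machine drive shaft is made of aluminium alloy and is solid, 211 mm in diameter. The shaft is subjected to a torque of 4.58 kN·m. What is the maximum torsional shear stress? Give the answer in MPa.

2.48 MPa

J = πd⁴/32 = π(0.211)⁴/32 = 1.946×10^-4 m⁴.
τ_max = T·r/J = 4580 × 0.105 / 1.946×10^-4 = 2.483×10^6 Pa.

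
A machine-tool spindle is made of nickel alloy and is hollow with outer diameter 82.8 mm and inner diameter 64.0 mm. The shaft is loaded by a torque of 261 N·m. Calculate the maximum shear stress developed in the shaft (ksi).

J = π(d_o⁴ − d_i⁴)/32 = π(0.0828⁴ − 0.0640⁴)/32 = 2.967×10^-6 m⁴.
τ_max = T·r/J = 261.0 × 0.0414 / 2.967×10^-6 = 3.641×10^6 Pa.

0.528 ksi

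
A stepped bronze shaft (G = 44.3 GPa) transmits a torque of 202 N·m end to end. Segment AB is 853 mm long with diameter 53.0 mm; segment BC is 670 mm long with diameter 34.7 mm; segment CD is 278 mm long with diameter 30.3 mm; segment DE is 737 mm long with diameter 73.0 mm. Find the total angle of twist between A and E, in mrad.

43.0 mrad

J_AB = π(0.0530)⁴/32 = 7.75×10^-7 m⁴; J_BC = π(0.0347)⁴/32 = 1.42×10^-7 m⁴; J_CD = π(0.0303)⁴/32 = 8.28×10^-8 m⁴; J_DE = π(0.0730)⁴/32 = 2.79×10^-6 m⁴.
θ = (T/G)·Σ L_i/J_i = (202.0/44.3×10⁹)·(0.853/7.75×10^-7 + 0.670/1.42×10^-7 + 0.278/8.28×10^-8 + 0.737/2.79×10^-6) = 0.04301 rad.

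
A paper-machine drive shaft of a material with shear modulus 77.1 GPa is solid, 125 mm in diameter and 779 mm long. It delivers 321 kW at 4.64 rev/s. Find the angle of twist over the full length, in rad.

ω = 2π·4.64 = 29.15 rad/s, so T = P/ω = 321×10³ / 29.15 = 11010 N·m.
J = πd⁴/32 = π(0.125)⁴/32 = 2.397×10^-5 m⁴.
θ = T·L/(G·J) = 11010 × 0.779 / (77.1×10⁹ × 2.397×10^-5) = 4.641×10^-3 rad.

0.00464 rad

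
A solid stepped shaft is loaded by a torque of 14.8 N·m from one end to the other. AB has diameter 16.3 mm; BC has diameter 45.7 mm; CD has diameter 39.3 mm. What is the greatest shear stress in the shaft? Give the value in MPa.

Under the same torque, τ_max = 16T/(πd³) is largest where d is smallest — segment AB (d = 16.3 mm).
τ_max = 16·14.80/(π·(0.0163)³) = 1.740×10^7 Pa.

17.4 MPa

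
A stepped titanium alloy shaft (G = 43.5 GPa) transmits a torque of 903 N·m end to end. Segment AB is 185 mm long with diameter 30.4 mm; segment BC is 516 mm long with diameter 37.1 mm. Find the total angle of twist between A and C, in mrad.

103 mrad

J_AB = π(0.0304)⁴/32 = 8.38×10^-8 m⁴; J_BC = π(0.0371)⁴/32 = 1.86×10^-7 m⁴.
θ = (T/G)·Σ L_i/J_i = (903.0/43.5×10⁹)·(0.185/8.38×10^-8 + 0.516/1.86×10^-7) = 0.1034 rad.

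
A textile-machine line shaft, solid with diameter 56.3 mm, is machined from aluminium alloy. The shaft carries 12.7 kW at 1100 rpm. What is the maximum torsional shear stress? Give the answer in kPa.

ω = 2π·1100/60 = 115.2 rad/s, so T = P/ω = 12.7×10³ / 115.2 = 110.3 N·m.
J = πd⁴/32 = π(0.0563)⁴/32 = 9.864×10^-7 m⁴.
τ_max = T·r/J = 110.3 × 0.0281 / 9.864×10^-7 = 3.146×10^6 Pa.

3150 kPa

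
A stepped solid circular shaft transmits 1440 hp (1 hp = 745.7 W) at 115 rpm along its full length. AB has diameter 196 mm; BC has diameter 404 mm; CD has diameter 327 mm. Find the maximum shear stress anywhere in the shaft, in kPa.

ω = 2π·115/60 = 12.04 rad/s, so T = P/ω = 1440×745.7 / 12.04 = 89170 N·m.
Under the same torque, τ_max = 16T/(πd³) is largest where d is smallest — segment AB (d = 196 mm).
τ_max = 16·89170/(π·(0.196)³) = 6.031×10^7 Pa.

60300 kPa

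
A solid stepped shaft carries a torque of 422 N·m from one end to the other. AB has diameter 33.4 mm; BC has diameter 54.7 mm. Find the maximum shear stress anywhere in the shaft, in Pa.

5.77e7 Pa

Under the same torque, τ_max = 16T/(πd³) is largest where d is smallest — segment AB (d = 33.4 mm).
τ_max = 16·422.0/(π·(0.0334)³) = 5.768×10^7 Pa.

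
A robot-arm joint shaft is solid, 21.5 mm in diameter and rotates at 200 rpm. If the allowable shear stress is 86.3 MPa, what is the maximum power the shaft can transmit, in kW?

J = πd⁴/32 = π(0.0215)⁴/32 = 2.098×10^-8 m⁴.
T_max = τ_allow·J/r = 8.63×10^7 × 2.098×10^-8 / 0.0107 = 168.4 N·m.
ω = 2π·200/60 = 20.94 rad/s, so P_max = T_max·ω = 3527 W.

3.53 kW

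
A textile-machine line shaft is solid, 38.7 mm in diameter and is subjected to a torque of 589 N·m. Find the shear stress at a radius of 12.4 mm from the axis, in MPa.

33.2 MPa

J = πd⁴/32 = π(0.0387)⁴/32 = 2.202×10^-7 m⁴.
Shear stress varies linearly with radius: τ = T·r/J = 589.0 × 0.0124 / 2.202×10^-7 = 3.317×10^7 Pa.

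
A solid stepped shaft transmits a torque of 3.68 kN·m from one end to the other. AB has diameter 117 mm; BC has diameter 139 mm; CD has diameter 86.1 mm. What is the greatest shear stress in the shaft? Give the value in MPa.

Under the same torque, τ_max = 16T/(πd³) is largest where d is smallest — segment CD (d = 86.1 mm).
τ_max = 16·3680/(π·(0.0861)³) = 2.936×10^7 Pa.

29.4 MPa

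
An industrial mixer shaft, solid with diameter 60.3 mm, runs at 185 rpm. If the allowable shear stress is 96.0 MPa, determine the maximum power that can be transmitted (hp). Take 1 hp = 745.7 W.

J = πd⁴/32 = π(0.0603)⁴/32 = 1.298×10^-6 m⁴.
T_max = τ_allow·J/r = 9.60×10^7 × 1.298×10^-6 / 0.0301 = 4133 N·m.
ω = 2π·185/60 = 19.37 rad/s, so P_max = T_max·ω = 8.007×10^4 W.

107 hp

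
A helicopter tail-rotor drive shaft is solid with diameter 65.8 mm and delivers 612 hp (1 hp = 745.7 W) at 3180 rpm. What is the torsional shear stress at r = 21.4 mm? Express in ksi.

ω = 2π·3180/60 = 333.0 rad/s, so T = P/ω = 612×745.7 / 333.0 = 1370 N·m.
J = πd⁴/32 = π(0.0658)⁴/32 = 1.840×10^-6 m⁴.
Shear stress varies linearly with radius: τ = T·r/J = 1370 × 0.0214 / 1.840×10^-6 = 1.594×10^7 Pa.

2.31 ksi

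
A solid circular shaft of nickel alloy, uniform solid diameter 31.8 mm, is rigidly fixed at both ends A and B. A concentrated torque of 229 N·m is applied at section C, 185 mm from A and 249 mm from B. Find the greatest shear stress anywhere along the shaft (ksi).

3.02 ksi

With uniform GJ and both ends fixed, compatibility θ_AC = θ_CB gives T_A·a = T_B·b, together with T_A + T_B = T₀.
T_A = T₀·b/(a+b) = 229.0·249/434.0 = 131.4 N·m; T_B = 97.62 N·m.
τ in each portion: τ_AC = 2.08×10^7 Pa, τ_CB = 1.55×10^7 Pa; maximum is in AC.
τ_max = T_AC·r/J = 131.4·0.0159/1.00×10^-7 = 2.081×10^7 Pa.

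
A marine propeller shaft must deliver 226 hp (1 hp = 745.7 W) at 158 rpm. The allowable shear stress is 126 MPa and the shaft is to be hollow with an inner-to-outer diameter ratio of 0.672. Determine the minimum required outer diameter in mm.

ω = 2π·158/60 = 16.55 rad/s, so T = P/ω = 226×745.7 / 16.55 = 10190 N·m.
For a hollow shaft with d_i/d_o = 0.672: τ_max = 16T/(π d_o³ (1−k⁴)), so d_o = [16T/(π τ_allow (1−k⁴))]^(1/3) = [16·10190/(π·1.26×10^8·0.7961)]^(1/3) = 0.08027 m.

80.3 mm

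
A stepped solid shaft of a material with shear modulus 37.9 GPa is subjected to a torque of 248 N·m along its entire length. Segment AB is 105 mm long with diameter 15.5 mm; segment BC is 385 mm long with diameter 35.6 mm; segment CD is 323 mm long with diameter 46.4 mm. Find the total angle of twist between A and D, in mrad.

142 mrad

J_AB = π(0.0155)⁴/32 = 5.67×10^-9 m⁴; J_BC = π(0.0356)⁴/32 = 1.58×10^-7 m⁴; J_CD = π(0.0464)⁴/32 = 4.55×10^-7 m⁴.
θ = (T/G)·Σ L_i/J_i = (248.0/37.9×10⁹)·(0.105/5.67×10^-9 + 0.385/1.58×10^-7 + 0.323/4.55×10^-7) = 0.1419 rad.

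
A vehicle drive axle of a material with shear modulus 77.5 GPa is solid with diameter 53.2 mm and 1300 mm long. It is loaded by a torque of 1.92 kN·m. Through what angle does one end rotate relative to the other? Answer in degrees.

2.35°

J = πd⁴/32 = π(0.0532)⁴/32 = 7.864×10^-7 m⁴.
θ = T·L/(G·J) = 1920 × 1.30 / (77.5×10⁹ × 7.864×10^-7) = 0.04095 rad.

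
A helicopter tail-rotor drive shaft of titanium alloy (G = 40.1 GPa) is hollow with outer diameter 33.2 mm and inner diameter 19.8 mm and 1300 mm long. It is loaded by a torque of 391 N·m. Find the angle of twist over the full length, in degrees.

6.97°

J = π(d_o⁴ − d_i⁴)/32 = π(0.0332⁴ − 0.0198⁴)/32 = 1.042×10^-7 m⁴.
θ = T·L/(G·J) = 391.0 × 1.30 / (40.1×10⁹ × 1.042×10^-7) = 0.1217 rad.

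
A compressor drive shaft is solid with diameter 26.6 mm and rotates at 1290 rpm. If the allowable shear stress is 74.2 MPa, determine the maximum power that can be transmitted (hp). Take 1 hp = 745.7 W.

49.7 hp

J = πd⁴/32 = π(0.0266)⁴/32 = 4.915×10^-8 m⁴.
T_max = τ_allow·J/r = 7.42×10^7 × 4.915×10^-8 / 0.0133 = 274.2 N·m.
ω = 2π·1290/60 = 135.1 rad/s, so P_max = T_max·ω = 3.704×10^4 W.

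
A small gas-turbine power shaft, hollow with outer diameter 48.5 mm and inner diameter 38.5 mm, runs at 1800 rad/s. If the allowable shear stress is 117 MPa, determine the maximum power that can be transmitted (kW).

J = π(d_o⁴ − d_i⁴)/32 = π(0.0485⁴ − 0.0385⁴)/32 = 3.275×10^-7 m⁴.
T_max = τ_allow·J/r = 1.17×10^8 × 3.275×10^-7 / 0.0243 = 1580 N·m.
ω = 1800 rad/s, so P_max = T_max·ω = 2.844×10^6 W.

2840 kW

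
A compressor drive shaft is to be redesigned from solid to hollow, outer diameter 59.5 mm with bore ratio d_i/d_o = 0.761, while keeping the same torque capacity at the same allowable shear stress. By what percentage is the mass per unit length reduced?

44.7 %

Equal τ_max and T ⇒ the solid shaft needs d_s³ = d_o³(1−k⁴), so d_s = 59.5·(1−0.761⁴)^(1/3) = 51.92 mm.
Area ratio A_h/A_s = d_o²(1−k²)/d_s² = (1−k²)/(1−k⁴)^(2/3) = 0.5526.
Mass saving = 1 − 0.5526 = 44.7 %.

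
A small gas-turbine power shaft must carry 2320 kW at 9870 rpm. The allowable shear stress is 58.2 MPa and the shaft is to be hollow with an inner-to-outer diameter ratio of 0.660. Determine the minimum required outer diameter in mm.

62.4 mm

ω = 2π·9870/60 = 1034 rad/s, so T = P/ω = 2320×10³ / 1034 = 2245 N·m.
For a hollow shaft with d_i/d_o = 0.660: τ_max = 16T/(π d_o³ (1−k⁴)), so d_o = [16T/(π τ_allow (1−k⁴))]^(1/3) = [16·2245/(π·5.82×10^7·0.8103)]^(1/3) = 0.06235 m.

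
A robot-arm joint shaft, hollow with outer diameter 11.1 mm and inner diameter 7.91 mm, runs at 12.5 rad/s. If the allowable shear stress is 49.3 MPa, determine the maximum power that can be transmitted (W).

123 W

J = π(d_o⁴ − d_i⁴)/32 = π(0.0111⁴ − 0.00791⁴)/32 = 1.106×10^-9 m⁴.
T_max = τ_allow·J/r = 4.93×10^7 × 1.106×10^-9 / 0.00555 = 9.825 N·m.
ω = 12.5 rad/s, so P_max = T_max·ω = 122.8 W.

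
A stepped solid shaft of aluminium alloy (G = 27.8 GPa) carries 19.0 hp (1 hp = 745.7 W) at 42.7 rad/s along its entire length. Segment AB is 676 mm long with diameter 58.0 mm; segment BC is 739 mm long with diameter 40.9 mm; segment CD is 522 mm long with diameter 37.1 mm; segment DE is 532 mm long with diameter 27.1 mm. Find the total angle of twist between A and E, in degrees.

11.0°

ω = 42.7 rad/s, so T = P/ω = 19.0×745.7 / 42.70 = 331.8 N·m.
J_AB = π(0.0580)⁴/32 = 1.11×10^-6 m⁴; J_BC = π(0.0409)⁴/32 = 2.75×10^-7 m⁴; J_CD = π(0.0371)⁴/32 = 1.86×10^-7 m⁴; J_DE = π(0.0271)⁴/32 = 5.30×10^-8 m⁴.
θ = (T/G)·Σ L_i/J_i = (331.8/27.8×10⁹)·(0.676/1.11×10^-6 + 0.739/2.75×10^-7 + 0.522/1.86×10^-7 + 0.532/5.30×10^-8) = 0.1928 rad.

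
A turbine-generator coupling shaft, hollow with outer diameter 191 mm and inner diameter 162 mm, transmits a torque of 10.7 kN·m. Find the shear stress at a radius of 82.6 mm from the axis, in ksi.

J = π(d_o⁴ − d_i⁴)/32 = π(0.191⁴ − 0.162⁴)/32 = 6.304×10^-5 m⁴.
Shear stress varies linearly with radius: τ = T·r/J = 10700 × 0.0826 / 6.304×10^-5 = 1.402×10^7 Pa.

2.03 ksi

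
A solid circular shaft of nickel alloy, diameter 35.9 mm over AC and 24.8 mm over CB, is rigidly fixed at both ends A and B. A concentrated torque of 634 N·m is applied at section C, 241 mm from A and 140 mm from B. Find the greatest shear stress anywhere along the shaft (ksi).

Compatibility: T_A·a/J_AC = T_B·b/J_CB with T_A + T_B = T₀.
J_AC = 1.63×10^-7 m⁴, J_CB = 3.71×10^-8 m⁴, so T_A = T₀·(J_AC/a)/((J_AC/a)+(J_CB/b)) = 455.5 N·m, T_B = 178.5 N·m.
τ in each portion: τ_AC = 5.01×10^7 Pa, τ_CB = 5.96×10^7 Pa; maximum is in CB.
τ_max = T_CB·r/J = 178.5·0.0124/3.71×10^-8 = 5.962×10^7 Pa.

8.65 ksi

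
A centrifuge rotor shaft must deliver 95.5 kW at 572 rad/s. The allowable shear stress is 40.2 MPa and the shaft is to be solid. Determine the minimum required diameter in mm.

ω = 572 rad/s, so T = P/ω = 95.5×10³ / 572.0 = 167.0 N·m.
For a solid shaft τ_max = 16T/(πd³), so d = (16T/(π τ_allow))^(1/3) = (16·167.0/(π·4.02×10^7))^(1/3) = 0.02766 m.

27.7 mm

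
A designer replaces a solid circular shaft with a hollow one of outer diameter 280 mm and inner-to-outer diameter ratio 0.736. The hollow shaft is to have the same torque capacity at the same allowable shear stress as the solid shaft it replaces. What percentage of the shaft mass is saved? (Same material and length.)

Equal τ_max and T ⇒ the solid shaft needs d_s³ = d_o³(1−k⁴), so d_s = 280·(1−0.736⁴)^(1/3) = 249.4 mm.
Area ratio A_h/A_s = d_o²(1−k²)/d_s² = (1−k²)/(1−k⁴)^(2/3) = 0.5777.
Mass saving = 1 − 0.5777 = 42.2 %.

42.2 %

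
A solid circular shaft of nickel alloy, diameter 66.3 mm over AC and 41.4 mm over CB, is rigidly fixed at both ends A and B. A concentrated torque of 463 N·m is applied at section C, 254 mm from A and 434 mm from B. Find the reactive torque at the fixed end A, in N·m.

425 N·m

Compatibility: T_A·a/J_AC = T_B·b/J_CB with T_A + T_B = T₀.
J_AC = 1.90×10^-6 m⁴, J_CB = 2.88×10^-7 m⁴, so T_A = T₀·(J_AC/a)/((J_AC/a)+(J_CB/b)) = 425.2 N·m, T_B = 37.83 N·m.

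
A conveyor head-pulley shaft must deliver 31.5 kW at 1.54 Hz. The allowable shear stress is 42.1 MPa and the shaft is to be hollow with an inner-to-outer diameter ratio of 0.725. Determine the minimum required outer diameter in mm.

ω = 2π·1.54 = 9.676 rad/s, so T = P/ω = 31.5×10³ / 9.676 = 3255 N·m.
For a hollow shaft with d_i/d_o = 0.725: τ_max = 16T/(π d_o³ (1−k⁴)), so d_o = [16T/(π τ_allow (1−k⁴))]^(1/3) = [16·3255/(π·4.21×10^7·0.7237)]^(1/3) = 0.08164 m.

81.6 mm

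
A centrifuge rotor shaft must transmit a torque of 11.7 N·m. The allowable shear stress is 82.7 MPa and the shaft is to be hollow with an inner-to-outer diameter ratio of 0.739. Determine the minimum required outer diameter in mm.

For a hollow shaft with d_i/d_o = 0.739: τ_max = 16T/(π d_o³ (1−k⁴)), so d_o = [16T/(π τ_allow (1−k⁴))]^(1/3) = [16·11.70/(π·8.27×10^7·0.7018)]^(1/3) = 0.01009 m.

10.1 mm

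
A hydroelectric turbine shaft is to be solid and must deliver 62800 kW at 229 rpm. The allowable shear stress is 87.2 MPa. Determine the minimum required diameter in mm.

535 mm

ω = 2π·229/60 = 23.98 rad/s, so T = P/ω = 62800×10³ / 23.98 = 2.619e6 N·m.
For a solid shaft τ_max = 16T/(πd³), so d = (16T/(π τ_allow))^(1/3) = (16·2.619e6/(π·8.72×10^7))^(1/3) = 0.5348 m.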